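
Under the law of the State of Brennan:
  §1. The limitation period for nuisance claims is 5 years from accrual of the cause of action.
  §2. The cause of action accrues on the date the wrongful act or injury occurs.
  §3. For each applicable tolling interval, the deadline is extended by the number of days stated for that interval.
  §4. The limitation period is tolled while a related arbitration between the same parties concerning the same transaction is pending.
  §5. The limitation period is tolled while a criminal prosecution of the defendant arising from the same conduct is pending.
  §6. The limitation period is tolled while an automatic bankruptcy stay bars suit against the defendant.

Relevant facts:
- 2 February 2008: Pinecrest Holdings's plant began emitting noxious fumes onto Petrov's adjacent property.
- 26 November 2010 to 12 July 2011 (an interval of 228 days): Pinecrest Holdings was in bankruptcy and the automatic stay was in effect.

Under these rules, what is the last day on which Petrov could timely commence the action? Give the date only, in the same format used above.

18 September 2013

The cause of action accrued on 2 February 2008, the date of the act.
Adding the 5 years base period to 2 February 2008 gives a deadline of 2 February 2013, before any tolling.
Because the automatic bankruptcy stay ran from 26 November 2010 to 12 July 2011, the deadline is extended by 228 days to 18 September 2013.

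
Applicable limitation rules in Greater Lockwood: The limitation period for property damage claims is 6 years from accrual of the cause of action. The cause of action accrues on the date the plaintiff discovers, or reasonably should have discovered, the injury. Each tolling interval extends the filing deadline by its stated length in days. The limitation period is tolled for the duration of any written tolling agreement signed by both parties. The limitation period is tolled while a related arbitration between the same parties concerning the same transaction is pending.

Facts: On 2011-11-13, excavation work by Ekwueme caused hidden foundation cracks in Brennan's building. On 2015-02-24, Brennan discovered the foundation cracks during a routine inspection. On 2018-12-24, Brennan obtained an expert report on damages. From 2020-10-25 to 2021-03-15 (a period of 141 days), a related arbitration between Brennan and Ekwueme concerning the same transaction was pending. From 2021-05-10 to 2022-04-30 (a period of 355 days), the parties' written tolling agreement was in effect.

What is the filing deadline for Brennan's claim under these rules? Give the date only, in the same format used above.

Under the discovery rule, the claim accrued on 2015-02-24, when Brennan discovered the injury — not on the 2011-11-13 date of the underlying act.
The untolled deadline — 6 years after 2015-02-24 — is 2021-02-24.
The period was tolled for 141 days by the pending related arbitration (2020-10-25 to 2021-03-15), pushing the deadline to 2021-07-15.
Because the written tolling agreement ran from 2021-05-10 to 2022-04-30, the deadline is extended by 355 days to 2022-07-05.
Nothing else in the chronology tolls or restarts the period.

2022-07-05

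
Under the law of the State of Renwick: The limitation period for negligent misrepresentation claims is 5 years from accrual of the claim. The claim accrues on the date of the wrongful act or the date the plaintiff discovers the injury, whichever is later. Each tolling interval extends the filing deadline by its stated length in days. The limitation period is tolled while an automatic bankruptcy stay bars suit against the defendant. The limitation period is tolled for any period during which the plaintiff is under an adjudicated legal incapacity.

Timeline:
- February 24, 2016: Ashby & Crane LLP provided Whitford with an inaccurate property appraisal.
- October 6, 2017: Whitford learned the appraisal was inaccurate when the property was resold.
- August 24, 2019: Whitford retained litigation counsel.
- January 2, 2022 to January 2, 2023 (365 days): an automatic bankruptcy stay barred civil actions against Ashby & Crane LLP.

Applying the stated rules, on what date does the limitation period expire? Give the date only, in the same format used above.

The claim accrued on October 6, 2017 — the later of the February 24, 2016 act and the October 6, 2017 discovery.
5 years from October 6, 2017 is October 6, 2022.
The period was tolled for 365 days by the automatic bankruptcy stay (January 2, 2022 to January 2, 2023), pushing the deadline to October 6, 2023.
The other events in the timeline have no effect on the limitation period under the stated rules.

October 6, 2023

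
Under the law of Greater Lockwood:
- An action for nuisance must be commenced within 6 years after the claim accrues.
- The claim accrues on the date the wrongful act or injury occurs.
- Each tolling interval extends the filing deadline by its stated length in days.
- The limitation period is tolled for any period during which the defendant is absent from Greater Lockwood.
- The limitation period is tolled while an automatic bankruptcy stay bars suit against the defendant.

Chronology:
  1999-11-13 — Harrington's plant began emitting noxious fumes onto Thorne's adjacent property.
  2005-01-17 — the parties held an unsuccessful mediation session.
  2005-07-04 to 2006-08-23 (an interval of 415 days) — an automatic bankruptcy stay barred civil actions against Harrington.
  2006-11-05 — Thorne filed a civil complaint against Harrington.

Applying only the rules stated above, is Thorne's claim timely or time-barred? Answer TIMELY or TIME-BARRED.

TIMELY

The claim accrued on 1999-11-13, when the wrongful act occurred.
6 years from 1999-11-13 is 2005-11-13.
The period was tolled for 415 days by the automatic bankruptcy stay (2005-07-04 to 2006-08-23), pushing the deadline to 2007-01-02.
The other events in the timeline have no effect on the limitation period under the stated rules.
The 2006-11-05 filing precedes the 2007-01-02 deadline; the claim is timely.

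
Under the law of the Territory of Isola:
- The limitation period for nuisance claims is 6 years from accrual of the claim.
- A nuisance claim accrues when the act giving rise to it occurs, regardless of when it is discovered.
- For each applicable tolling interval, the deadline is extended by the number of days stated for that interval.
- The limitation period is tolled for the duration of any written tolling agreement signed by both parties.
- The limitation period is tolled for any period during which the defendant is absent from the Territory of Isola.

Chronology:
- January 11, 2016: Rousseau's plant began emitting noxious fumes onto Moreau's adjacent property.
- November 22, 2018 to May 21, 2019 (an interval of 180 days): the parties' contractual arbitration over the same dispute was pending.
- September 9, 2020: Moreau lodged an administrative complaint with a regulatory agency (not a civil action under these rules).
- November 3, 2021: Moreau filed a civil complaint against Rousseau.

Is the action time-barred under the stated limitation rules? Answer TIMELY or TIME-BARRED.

TIMELY

The claim accrued on January 11, 2016, the date of the act.
6 years from January 11, 2016 is January 11, 2022.
No stated provision tolls the period for a pending arbitration, so the interval from November 22, 2018 to May 21, 2019 has no effect on the deadline.
None of the other events listed affects the running of the period under the stated rules.
The November 3, 2021 filing precedes the January 11, 2022 deadline; the claim is timely.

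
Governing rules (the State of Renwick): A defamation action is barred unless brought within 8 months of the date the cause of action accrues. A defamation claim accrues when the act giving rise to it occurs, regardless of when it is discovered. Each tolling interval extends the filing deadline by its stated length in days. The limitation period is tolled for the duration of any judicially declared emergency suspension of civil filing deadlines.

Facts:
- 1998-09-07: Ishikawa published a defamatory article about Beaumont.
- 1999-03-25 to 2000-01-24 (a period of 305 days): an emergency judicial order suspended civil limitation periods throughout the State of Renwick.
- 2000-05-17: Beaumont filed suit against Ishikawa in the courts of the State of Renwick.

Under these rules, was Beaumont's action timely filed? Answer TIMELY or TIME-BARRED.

TIME-BARRED

The claim accrued on 1998-09-07, when the wrongful act occurred.
The untolled deadline — 8 months after 1998-09-07 — is 1999-05-07.
The emergency suspension of filing deadlines from 1999-03-25 to 2000-01-24 tolled the period for 305 days, extending the deadline to 2000-03-07.
Beaumont filed on 2000-05-17, after the 2000-03-07 deadline, so the action is time-barred.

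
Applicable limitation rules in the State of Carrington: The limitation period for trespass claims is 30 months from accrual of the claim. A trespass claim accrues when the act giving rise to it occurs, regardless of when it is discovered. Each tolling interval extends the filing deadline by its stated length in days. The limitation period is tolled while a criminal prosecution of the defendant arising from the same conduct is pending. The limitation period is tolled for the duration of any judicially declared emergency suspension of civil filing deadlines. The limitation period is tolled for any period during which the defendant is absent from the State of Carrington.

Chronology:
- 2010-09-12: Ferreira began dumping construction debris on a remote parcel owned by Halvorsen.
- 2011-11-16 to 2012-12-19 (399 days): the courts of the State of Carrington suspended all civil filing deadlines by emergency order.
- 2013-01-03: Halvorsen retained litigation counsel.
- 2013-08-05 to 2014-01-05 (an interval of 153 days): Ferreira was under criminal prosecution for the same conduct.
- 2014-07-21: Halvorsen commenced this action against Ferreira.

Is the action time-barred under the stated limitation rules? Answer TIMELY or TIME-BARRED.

The claim accrued on 2010-09-12, when the wrongful act occurred.
The untolled deadline — 30 months after 2010-09-12 — is 2013-03-12.
The period was tolled for 399 days by the emergency suspension of filing deadlines (2011-11-16 to 2012-12-19), pushing the deadline to 2014-04-15.
The period was tolled for 153 days by the pending criminal prosecution (2013-08-05 to 2014-01-05), pushing the deadline to 2014-09-15.
Nothing else in the chronology tolls or restarts the period.
Filing on 2014-07-21 beat the 2014-09-15 deadline — the action is timely.

TIMELY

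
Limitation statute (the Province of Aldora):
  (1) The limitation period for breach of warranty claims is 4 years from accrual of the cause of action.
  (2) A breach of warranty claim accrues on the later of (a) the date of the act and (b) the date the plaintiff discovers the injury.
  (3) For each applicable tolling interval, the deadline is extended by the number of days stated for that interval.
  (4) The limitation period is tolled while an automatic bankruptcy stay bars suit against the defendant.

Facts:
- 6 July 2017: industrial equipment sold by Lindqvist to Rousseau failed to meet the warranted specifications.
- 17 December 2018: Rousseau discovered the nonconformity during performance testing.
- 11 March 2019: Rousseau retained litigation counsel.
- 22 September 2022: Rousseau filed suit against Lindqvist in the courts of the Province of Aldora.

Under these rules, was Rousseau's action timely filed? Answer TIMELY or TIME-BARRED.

TIMELY

The claim accrued on 17 December 2018 — the later of the 6 July 2017 act and the 17 December 2018 discovery.
Adding the 4 years base period to 17 December 2018 gives a deadline of 17 December 2022, before any tolling.
The other events in the timeline have no effect on the limitation period under the stated rules.
Rousseau filed on 22 September 2022, before the 17 December 2022 deadline, so the action is timely.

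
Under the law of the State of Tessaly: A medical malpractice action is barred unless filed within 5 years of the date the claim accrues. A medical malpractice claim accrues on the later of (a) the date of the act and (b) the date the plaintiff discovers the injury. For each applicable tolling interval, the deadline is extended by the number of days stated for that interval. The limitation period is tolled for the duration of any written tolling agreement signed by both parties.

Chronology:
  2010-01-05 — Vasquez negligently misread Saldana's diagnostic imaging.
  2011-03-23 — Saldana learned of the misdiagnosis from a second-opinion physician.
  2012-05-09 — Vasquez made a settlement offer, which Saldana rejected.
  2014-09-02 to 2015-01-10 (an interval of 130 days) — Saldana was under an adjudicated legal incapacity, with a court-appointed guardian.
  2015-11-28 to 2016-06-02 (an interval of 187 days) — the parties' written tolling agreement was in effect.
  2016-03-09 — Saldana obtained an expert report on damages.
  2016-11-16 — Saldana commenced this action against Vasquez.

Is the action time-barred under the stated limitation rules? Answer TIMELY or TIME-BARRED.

Taking the later of the act (2010-01-05) and discovery (2011-03-23), the claim accrued on 2011-03-23.
5 years from 2011-03-23 is 2016-03-23.
The period was tolled for 187 days by the written tolling agreement (2015-11-28 to 2016-06-02), pushing the deadline to 2016-09-26.
No stated provision tolls the period for the plaintiff's incapacity, so the interval from 2014-09-02 to 2015-01-10 has no effect on the deadline.
Nothing else in the chronology tolls or restarts the period.
Saldana filed on 2016-11-16, after the 2016-09-26 deadline, so the action is time-barred.

TIME-BARRED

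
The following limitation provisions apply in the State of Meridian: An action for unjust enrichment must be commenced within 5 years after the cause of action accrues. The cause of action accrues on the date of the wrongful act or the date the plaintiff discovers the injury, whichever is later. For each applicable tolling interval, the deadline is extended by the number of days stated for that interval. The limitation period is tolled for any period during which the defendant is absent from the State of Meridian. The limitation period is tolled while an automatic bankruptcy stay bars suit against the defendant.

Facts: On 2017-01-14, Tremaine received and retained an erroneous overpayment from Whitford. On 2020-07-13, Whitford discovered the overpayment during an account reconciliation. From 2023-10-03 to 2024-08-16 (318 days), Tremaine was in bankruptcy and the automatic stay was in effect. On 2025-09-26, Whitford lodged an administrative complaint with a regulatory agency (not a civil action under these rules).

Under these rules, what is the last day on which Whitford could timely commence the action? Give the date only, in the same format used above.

Because discovery on 2020-07-13 post-dates the 2017-01-14 act, accrual under the later-of rule falls on 2020-07-13.
The untolled deadline — 5 years after 2020-07-13 — is 2025-07-13.
Because the automatic bankruptcy stay ran from 2023-10-03 to 2024-08-16, the deadline is extended by 318 days to 2026-05-27.
Nothing else in the chronology tolls or restarts the period.

2026-05-27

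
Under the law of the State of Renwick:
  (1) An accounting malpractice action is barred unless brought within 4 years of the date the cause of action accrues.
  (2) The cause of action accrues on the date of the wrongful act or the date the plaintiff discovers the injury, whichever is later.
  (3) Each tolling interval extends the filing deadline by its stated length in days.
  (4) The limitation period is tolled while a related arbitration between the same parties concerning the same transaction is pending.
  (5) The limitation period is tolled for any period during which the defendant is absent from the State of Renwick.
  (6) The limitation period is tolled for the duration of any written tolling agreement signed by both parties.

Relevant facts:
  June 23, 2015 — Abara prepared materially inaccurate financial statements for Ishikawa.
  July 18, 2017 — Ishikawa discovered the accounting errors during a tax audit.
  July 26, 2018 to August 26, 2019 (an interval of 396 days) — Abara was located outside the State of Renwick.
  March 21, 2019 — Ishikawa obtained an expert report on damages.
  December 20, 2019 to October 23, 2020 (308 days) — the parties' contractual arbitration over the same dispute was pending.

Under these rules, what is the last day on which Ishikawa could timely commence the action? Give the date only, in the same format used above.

Because discovery on July 18, 2017 post-dates the June 23, 2015 act, accrual under the later-of rule falls on July 18, 2017.
4 years from July 18, 2017 is July 18, 2021.
The period was tolled for 396 days by the defendant's absence from the jurisdiction (July 26, 2018 to August 26, 2019), pushing the deadline to August 18, 2022.
The period was tolled for 308 days by the pending related arbitration (December 20, 2019 to October 23, 2020), pushing the deadline to June 22, 2023.
The other events in the timeline have no effect on the limitation period under the stated rules.

June 22, 2023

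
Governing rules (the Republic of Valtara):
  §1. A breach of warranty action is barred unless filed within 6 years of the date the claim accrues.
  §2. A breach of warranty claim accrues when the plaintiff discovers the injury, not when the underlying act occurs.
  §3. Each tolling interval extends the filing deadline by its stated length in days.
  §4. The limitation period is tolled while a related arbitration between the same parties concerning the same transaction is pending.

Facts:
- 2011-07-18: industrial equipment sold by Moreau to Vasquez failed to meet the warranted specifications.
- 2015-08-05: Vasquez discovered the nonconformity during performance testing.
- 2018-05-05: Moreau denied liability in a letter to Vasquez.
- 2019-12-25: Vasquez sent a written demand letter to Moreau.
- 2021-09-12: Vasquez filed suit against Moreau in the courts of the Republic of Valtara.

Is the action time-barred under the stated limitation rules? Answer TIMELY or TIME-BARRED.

Under the discovery rule, the claim accrued on 2015-08-05, when Vasquez discovered the injury — not on the 2011-07-18 date of the underlying act.
Adding the 6 years base period to 2015-08-05 gives a deadline of 2021-08-05, before any tolling.
Nothing else in the chronology tolls or restarts the period.
Vasquez filed on 2021-09-12, after the 2021-08-05 deadline, so the action is time-barred.

TIME-BARRED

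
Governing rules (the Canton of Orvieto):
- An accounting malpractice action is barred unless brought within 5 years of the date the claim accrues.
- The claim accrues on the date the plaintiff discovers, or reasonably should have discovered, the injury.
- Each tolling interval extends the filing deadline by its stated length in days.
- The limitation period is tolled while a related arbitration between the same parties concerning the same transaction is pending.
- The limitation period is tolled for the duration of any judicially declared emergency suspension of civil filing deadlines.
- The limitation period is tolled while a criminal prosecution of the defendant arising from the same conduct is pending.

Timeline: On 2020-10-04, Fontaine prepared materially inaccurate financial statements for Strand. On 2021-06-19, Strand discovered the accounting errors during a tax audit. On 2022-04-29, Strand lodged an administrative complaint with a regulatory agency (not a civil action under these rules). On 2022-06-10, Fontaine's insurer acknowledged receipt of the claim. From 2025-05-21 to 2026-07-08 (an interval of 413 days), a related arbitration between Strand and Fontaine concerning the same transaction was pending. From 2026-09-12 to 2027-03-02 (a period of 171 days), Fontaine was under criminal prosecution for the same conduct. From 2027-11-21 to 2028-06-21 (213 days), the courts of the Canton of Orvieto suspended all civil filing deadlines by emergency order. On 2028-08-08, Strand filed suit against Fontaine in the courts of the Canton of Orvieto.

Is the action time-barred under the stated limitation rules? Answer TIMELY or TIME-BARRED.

TIMELY

The claim did not accrue until Strand discovered the injury on 2021-06-19; the 2020-10-04 act date does not start the clock under the stated rule.
The untolled deadline — 5 years after 2021-06-19 — is 2026-06-19.
Because the pending related arbitration ran from 2025-05-21 to 2026-07-08, the deadline is extended by 413 days to 2027-08-06.
Because the pending criminal prosecution ran from 2026-09-12 to 2027-03-02, the deadline is extended by 171 days to 2028-01-24.
The emergency suspension of filing deadlines from 2027-11-21 to 2028-06-21 tolled the period for 213 days, extending the deadline to 2028-08-24.
Nothing else in the chronology tolls or restarts the period.
Filing on 2028-08-08 beat the 2028-08-24 deadline — the action is timely.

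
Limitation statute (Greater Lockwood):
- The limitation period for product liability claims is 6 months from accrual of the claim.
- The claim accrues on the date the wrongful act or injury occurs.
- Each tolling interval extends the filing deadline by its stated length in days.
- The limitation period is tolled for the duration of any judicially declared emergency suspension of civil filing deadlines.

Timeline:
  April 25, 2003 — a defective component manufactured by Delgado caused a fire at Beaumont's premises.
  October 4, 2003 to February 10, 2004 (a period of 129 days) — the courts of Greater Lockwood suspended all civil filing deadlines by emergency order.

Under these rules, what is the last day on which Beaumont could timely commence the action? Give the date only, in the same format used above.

March 2, 2004

The claim accrued on April 25, 2003, the date of the act.
The untolled deadline — 6 months after April 25, 2003 — is October 25, 2003.
The period was tolled for 129 days by the emergency suspension of filing deadlines (October 4, 2003 to February 10, 2004), pushing the deadline to March 2, 2004.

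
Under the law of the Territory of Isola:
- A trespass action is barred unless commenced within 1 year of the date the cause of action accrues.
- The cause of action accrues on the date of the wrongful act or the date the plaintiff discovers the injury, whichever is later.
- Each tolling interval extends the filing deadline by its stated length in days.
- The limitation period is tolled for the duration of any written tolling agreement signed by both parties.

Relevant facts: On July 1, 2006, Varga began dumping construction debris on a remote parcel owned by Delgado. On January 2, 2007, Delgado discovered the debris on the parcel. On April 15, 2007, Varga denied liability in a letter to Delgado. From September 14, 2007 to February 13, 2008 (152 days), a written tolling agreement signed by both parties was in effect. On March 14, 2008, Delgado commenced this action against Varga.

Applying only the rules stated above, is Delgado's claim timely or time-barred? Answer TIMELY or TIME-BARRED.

TIMELY

Taking the later of the act (July 1, 2006) and discovery (January 2, 2007), the claim accrued on January 2, 2007.
Adding the 1 year base period to January 2, 2007 gives a deadline of January 2, 2008, before any tolling.
The period was tolled for 152 days by the written tolling agreement (September 14, 2007 to February 13, 2008), pushing the deadline to June 2, 2008.
None of the other events listed affects the running of the period under the stated rules.
Delgado filed on March 14, 2008, before the June 2, 2008 deadline, so the action is timely.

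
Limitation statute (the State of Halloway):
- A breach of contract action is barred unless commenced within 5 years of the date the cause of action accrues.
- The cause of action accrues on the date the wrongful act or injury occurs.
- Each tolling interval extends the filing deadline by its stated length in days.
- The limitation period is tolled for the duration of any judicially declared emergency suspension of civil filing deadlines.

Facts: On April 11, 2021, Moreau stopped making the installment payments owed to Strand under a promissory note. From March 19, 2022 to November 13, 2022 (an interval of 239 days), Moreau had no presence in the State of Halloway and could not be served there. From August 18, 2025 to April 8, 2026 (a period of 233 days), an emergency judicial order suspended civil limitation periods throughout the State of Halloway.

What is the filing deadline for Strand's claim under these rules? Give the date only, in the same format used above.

November 30, 2026

The limitation period began to run on April 11, 2021.
The untolled deadline — 5 years after April 11, 2021 — is April 11, 2026.
The period was tolled for 233 days by the emergency suspension of filing deadlines (August 18, 2025 to April 8, 2026), pushing the deadline to November 30, 2026.
The defendant's absence from the jurisdiction from March 19, 2022 to November 13, 2022 does not toll the period, because no stated rule makes the defendant's absence a tolling event.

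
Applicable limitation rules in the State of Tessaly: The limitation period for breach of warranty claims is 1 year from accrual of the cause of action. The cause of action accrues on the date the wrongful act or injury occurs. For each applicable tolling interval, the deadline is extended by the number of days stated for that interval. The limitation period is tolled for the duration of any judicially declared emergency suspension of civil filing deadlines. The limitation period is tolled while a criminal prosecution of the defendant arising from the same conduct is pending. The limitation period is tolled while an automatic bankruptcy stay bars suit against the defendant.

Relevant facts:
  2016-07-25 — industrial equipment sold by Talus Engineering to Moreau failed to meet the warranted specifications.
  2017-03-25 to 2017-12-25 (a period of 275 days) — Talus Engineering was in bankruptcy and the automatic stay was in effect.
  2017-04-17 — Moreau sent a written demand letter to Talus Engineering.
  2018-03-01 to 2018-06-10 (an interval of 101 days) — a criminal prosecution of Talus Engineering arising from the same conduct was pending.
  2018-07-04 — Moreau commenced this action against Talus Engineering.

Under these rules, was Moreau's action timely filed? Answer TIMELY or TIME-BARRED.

The limitation period began to run on 2016-07-25.
The untolled deadline — 1 year after 2016-07-25 — is 2017-07-25.
The automatic bankruptcy stay from 2017-03-25 to 2017-12-25 tolled the period for 275 days, extending the deadline to 2018-04-26.
The pending criminal prosecution from 2018-03-01 to 2018-06-10 tolled the period for 101 days, extending the deadline to 2018-08-05.
Nothing else in the chronology tolls or restarts the period.
Moreau filed on 2018-07-04, before the 2018-08-05 deadline, so the action is timely.

TIMELY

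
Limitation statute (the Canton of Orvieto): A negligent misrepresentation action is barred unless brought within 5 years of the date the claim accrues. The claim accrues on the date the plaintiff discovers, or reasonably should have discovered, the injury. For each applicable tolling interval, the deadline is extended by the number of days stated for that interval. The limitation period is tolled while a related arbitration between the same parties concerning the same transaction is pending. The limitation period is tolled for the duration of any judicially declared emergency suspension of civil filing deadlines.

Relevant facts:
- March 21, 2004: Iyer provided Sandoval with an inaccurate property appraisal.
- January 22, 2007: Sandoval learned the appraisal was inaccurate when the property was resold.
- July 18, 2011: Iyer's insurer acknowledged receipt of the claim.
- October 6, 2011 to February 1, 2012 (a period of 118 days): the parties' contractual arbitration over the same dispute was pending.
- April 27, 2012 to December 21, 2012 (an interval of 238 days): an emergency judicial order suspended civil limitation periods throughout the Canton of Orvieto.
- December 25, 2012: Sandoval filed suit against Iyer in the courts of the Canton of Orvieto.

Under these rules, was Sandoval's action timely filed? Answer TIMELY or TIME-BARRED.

Under the discovery rule, the claim accrued on January 22, 2007, when Sandoval discovered the injury — not on the March 21, 2004 date of the underlying act.
5 years from January 22, 2007 is January 22, 2012.
The period was tolled for 118 days by the pending related arbitration (October 6, 2011 to February 1, 2012), pushing the deadline to May 19, 2012.
Because the emergency suspension of filing deadlines ran from April 27, 2012 to December 21, 2012, the deadline is extended by 238 days to January 12, 2013.
Nothing else in the chronology tolls or restarts the period.
Filing on December 25, 2012 beat the January 12, 2013 deadline — the action is timely.

TIMELY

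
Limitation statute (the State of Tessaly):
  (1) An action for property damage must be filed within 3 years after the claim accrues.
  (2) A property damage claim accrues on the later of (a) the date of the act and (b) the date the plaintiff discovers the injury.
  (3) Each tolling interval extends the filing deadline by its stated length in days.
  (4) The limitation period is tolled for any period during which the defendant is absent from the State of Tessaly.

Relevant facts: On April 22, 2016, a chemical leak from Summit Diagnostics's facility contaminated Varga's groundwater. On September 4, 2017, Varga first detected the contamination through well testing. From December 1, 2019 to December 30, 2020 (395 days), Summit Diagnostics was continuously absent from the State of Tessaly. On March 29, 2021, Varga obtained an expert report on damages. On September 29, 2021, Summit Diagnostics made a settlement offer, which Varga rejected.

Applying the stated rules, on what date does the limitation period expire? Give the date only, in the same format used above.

Because discovery on September 4, 2017 post-dates the April 22, 2016 act, accrual under the later-of rule falls on September 4, 2017.
3 years from September 4, 2017 is September 4, 2020.
The defendant's absence from the jurisdiction from December 1, 2019 to December 30, 2020 tolled the period for 395 days, extending the deadline to October 4, 2021.
None of the other events listed affects the running of the period under the stated rules.

October 4, 2021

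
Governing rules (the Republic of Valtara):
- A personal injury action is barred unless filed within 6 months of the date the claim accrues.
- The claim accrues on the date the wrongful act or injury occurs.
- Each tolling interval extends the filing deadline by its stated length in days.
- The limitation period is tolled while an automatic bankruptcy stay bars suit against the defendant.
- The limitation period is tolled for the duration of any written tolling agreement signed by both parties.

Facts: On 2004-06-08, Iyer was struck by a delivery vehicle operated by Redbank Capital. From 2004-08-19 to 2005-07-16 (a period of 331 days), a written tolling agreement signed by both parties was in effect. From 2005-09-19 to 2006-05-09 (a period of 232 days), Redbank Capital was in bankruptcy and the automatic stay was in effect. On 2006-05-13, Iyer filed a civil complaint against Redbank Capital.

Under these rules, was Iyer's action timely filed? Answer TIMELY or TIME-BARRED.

The limitation period began to run on 2004-06-08.
6 months from 2004-06-08 is 2004-12-08.
Because the written tolling agreement ran from 2004-08-19 to 2005-07-16, the deadline is extended by 331 days to 2005-11-04.
The period was tolled for 232 days by the automatic bankruptcy stay (2005-09-19 to 2006-05-09), pushing the deadline to 2006-06-24.
The 2006-05-13 filing precedes the 2006-06-24 deadline; the claim is timely.

TIMELY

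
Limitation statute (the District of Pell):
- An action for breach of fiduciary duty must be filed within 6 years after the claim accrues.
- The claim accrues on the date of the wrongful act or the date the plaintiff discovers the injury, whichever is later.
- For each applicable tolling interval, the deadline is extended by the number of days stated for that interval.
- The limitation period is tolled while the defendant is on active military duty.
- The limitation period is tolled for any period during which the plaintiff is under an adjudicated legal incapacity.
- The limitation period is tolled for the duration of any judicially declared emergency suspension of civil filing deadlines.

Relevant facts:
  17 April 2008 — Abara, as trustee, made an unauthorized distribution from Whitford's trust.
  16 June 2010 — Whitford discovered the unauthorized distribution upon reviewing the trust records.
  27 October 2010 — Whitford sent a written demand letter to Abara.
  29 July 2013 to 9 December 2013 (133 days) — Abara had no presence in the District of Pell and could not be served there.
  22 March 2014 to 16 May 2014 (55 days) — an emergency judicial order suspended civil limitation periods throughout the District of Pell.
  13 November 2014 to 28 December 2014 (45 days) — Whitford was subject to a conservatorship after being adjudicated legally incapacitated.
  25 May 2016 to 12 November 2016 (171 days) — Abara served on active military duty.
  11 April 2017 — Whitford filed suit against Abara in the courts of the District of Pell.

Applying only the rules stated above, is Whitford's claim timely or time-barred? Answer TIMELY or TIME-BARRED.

Taking the later of the act (17 April 2008) and discovery (16 June 2010), the claim accrued on 16 June 2010.
6 years from 16 June 2010 is 16 June 2016.
The emergency suspension of filing deadlines from 22 March 2014 to 16 May 2014 tolled the period for 55 days, extending the deadline to 10 August 2016.
The period was tolled for 45 days by the plaintiff's legal incapacity (13 November 2014 to 28 December 2014), pushing the deadline to 24 September 2016.
The period was tolled for 171 days by the defendant's active military service (25 May 2016 to 12 November 2016), pushing the deadline to 14 March 2017.
No stated provision tolls the period for the defendant's absence, so the interval from 29 July 2013 to 9 December 2013 has no effect on the deadline.
None of the other events listed affects the running of the period under the stated rules.
The 11 April 2017 filing falls after the 14 March 2017 deadline; the claim is time-barred.

TIME-BARRED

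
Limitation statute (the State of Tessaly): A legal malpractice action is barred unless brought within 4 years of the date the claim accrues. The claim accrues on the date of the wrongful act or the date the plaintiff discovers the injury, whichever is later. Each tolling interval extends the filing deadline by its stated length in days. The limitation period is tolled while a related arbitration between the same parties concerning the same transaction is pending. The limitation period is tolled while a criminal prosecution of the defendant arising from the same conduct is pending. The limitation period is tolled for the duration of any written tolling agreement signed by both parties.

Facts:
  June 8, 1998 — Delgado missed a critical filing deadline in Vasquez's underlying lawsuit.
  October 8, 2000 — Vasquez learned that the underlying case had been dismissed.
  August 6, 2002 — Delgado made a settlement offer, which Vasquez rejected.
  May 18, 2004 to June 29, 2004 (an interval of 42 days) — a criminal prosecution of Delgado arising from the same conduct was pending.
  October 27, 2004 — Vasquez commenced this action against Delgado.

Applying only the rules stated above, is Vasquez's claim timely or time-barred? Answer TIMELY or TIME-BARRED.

The claim accrued on October 8, 2000 — the later of the June 8, 1998 act and the October 8, 2000 discovery.
Adding the 4 years base period to October 8, 2000 gives a deadline of October 8, 2004, before any tolling.
The period was tolled for 42 days by the pending criminal prosecution (May 18, 2004 to June 29, 2004), pushing the deadline to November 19, 2004.
Nothing else in the chronology tolls or restarts the period.
Vasquez filed on October 27, 2004, before the November 19, 2004 deadline, so the action is timely.

TIMELY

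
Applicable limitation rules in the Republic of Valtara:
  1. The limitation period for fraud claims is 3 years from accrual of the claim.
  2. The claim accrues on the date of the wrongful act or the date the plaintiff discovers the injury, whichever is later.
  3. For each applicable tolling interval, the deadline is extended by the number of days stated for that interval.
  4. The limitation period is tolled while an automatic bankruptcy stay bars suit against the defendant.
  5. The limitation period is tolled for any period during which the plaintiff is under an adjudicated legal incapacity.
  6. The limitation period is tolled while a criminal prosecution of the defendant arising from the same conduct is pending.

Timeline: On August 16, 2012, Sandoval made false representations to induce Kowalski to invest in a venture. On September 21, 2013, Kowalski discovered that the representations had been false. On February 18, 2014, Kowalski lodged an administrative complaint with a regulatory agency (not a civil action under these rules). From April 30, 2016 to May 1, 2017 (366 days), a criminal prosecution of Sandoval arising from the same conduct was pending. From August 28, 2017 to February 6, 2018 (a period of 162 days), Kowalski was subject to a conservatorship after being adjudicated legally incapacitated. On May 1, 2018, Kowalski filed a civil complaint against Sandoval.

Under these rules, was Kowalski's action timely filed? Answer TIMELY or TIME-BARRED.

Because discovery on September 21, 2013 post-dates the August 16, 2012 act, accrual under the later-of rule falls on September 21, 2013.
The untolled deadline — 3 years after September 21, 2013 — is September 21, 2016.
Because the pending criminal prosecution ran from April 30, 2016 to May 1, 2017, the deadline is extended by 366 days to September 22, 2017.
The plaintiff's legal incapacity from August 28, 2017 to February 6, 2018 tolled the period for 162 days, extending the deadline to March 3, 2018.
None of the other events listed affects the running of the period under the stated rules.
Kowalski filed on May 1, 2018, after the March 3, 2018 deadline, so the action is time-barred.

TIME-BARRED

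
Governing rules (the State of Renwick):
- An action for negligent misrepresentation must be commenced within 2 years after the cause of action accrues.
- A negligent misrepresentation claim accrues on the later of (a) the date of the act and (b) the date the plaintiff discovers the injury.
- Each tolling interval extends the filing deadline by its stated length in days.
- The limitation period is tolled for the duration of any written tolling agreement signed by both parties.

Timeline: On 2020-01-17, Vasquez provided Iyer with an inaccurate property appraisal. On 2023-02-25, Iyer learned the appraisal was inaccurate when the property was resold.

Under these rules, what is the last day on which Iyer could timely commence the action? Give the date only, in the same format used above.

2025-02-25

The claim accrued on 2023-02-25 — the later of the 2020-01-17 act and the 2023-02-25 discovery.
The untolled deadline — 2 years after 2023-02-25 — is 2025-02-25.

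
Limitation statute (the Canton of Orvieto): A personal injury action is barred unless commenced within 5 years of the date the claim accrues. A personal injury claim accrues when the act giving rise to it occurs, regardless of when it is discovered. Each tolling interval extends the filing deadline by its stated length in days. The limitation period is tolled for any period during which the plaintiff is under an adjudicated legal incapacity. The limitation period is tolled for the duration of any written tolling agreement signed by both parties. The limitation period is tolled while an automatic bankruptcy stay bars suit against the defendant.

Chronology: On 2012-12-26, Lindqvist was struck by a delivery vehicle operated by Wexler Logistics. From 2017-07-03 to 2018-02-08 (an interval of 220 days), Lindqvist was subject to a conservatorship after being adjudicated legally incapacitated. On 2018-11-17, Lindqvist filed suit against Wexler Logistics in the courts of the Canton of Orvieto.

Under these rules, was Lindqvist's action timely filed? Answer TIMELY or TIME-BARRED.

The limitation period began to run on 2012-12-26.
The untolled deadline — 5 years after 2012-12-26 — is 2017-12-26.
The plaintiff's legal incapacity from 2017-07-03 to 2018-02-08 tolled the period for 220 days, extending the deadline to 2018-08-03.
The 2018-11-17 filing falls after the 2018-08-03 deadline; the claim is time-barred.

TIME-BARRED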